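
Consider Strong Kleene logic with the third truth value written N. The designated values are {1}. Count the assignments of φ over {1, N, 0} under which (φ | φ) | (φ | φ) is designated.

φ=1: 1 ✓
φ=N: N ·
φ=0: 0 ·

1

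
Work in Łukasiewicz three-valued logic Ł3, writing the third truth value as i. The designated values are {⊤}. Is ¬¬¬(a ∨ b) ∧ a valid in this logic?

No

Countermodel: a=⊤, b=⊤ gives ⊥, which is not designated.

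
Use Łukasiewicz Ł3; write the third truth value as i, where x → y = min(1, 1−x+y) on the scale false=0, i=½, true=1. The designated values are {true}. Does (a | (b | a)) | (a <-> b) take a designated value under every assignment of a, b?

No

Countermodel: a=i, b=false gives i, which is not designated.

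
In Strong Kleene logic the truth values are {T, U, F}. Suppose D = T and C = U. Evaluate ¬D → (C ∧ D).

T

¬D = ¬T = F
C ∧ D = U ∧ T = U
¬D → (C ∧ D) = F → U = T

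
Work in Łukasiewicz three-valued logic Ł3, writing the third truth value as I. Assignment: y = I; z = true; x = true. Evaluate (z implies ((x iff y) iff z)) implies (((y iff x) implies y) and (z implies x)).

true

x iff y = true iff I = I  [1 − |1−½|]
(x iff y) iff z = I iff true = I
z implies ((x iff y) iff z) = true implies I = I
y iff x = I iff true = I
(y iff x) implies y = I implies I = true
z implies x = true implies true = true
((y iff x) implies y) and (z implies x) = true and true = true
(z implies ((x iff y) iff z)) implies (((y iff x) implies y) and (z implies x)) = I implies true = true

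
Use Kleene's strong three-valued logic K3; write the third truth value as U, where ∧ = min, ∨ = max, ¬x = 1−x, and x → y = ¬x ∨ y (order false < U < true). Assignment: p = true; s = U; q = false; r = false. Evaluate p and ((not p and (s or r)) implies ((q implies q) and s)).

not p = not true = false
s or r = U or false = U
not p and (s or r) = false and U = false
q implies q = false implies false = true
(q implies q) and s = true and U = U
(not p and (s or r)) implies ((q implies q) and s) = false implies U = true  [not false or U]
p and ((not p and (s or r)) implies ((q implies q) and s)) = true and true = true

true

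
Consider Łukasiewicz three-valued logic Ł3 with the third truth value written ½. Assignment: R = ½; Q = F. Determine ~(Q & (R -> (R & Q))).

R & Q = ½ & F = F
R -> (R & Q) = ½ -> F = ½  [min(1, 1−½+0)]
Q & (R -> (R & Q)) = F & ½ = F
~(Q & (R -> (R & Q))) = ~F = T

T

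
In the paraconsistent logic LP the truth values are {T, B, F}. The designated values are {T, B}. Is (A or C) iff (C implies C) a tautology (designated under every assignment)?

Countermodel: A=F, C=F gives F, which is not designated.

No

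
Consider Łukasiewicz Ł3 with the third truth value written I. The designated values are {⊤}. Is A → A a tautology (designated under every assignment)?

Yes

Every assignment of A over {⊤, I, ⊥} gives a value in {⊤}.
In particular, with A=I: A → A = ⊤.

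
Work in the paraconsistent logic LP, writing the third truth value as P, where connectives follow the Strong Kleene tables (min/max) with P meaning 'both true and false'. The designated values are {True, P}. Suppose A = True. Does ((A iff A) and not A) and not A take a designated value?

A iff A = True iff True = True
not A = not True = False
(A iff A) and not A = True and False = False
not A = not True = False
((A iff A) and not A) and not A = False and False = False
False ∉ {True, P}.

No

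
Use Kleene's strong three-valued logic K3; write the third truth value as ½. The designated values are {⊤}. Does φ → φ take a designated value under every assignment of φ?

Countermodel: φ=½ gives ½, which is not designated.

No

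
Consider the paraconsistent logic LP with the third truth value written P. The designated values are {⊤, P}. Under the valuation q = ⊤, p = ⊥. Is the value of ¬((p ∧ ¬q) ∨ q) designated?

¬q = ¬⊤ = ⊥
p ∧ ¬q = ⊥ ∧ ⊥ = ⊥
(p ∧ ¬q) ∨ q = ⊥ ∨ ⊤ = ⊤
¬((p ∧ ¬q) ∨ q) = ¬⊤ = ⊥
⊥ ∉ {⊤, P}.

No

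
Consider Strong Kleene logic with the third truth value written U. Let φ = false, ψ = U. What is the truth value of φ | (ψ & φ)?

false

ψ & φ = U & false = false
φ | (ψ & φ) = false | false = false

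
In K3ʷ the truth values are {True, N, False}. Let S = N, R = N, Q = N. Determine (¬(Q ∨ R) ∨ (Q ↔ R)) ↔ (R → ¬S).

Q ∨ R = N ∨ N = N
¬(Q ∨ R) = ¬N = N
Q ↔ R = N ↔ N = N
¬(Q ∨ R) ∨ (Q ↔ R) = N ∨ N = N
¬S = ¬N = N
R → ¬S = N → N = N  [any arg is the third value ⇒ result is the third value]
(¬(Q ∨ R) ∨ (Q ↔ R)) ↔ (R → ¬S) = N ↔ N = N

N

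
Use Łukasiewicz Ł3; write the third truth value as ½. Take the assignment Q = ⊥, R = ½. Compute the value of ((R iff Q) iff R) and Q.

⊥

R iff Q = ½ iff ⊥ = ½  [1 − |½−0|]
(R iff Q) iff R = ½ iff ½ = ⊤
((R iff Q) iff R) and Q = ⊤ and ⊥ = ⊥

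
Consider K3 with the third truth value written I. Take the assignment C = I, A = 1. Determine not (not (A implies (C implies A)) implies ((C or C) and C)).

0

C implies A = I implies 1 = 1  [not I or 1]
A implies (C implies A) = 1 implies 1 = 1
not (A implies (C implies A)) = not 1 = 0
C or C = I or I = I
(C or C) and C = I and I = I
not (A implies (C implies A)) implies ((C or C) and C) = 0 implies I = 1
not (not (A implies (C implies A)) implies ((C or C) and C)) = not 1 = 0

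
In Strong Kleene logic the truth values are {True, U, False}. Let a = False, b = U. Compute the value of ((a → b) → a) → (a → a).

a → b = False → U = True  [¬False ∨ U]
(a → b) → a = True → False = False
a → a = False → False = True
((a → b) → a) → (a → a) = False → True = True

True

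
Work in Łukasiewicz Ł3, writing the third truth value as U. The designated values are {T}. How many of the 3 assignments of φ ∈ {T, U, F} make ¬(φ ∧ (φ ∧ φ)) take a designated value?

1

φ=T: F ·
φ=U: U ·
φ=F: T ✓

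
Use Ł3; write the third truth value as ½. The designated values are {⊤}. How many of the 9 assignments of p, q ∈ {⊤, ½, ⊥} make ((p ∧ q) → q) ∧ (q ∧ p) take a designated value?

1

Designated under: (p=⊤, q=⊤).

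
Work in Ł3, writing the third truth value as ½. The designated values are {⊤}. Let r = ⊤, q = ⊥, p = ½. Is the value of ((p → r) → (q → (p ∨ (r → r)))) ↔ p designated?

No

p → r = ½ → ⊤ = ⊤
r → r = ⊤ → ⊤ = ⊤
p ∨ (r → r) = ½ ∨ ⊤ = ⊤
q → (p ∨ (r → r)) = ⊥ → ⊤ = ⊤
(p → r) → (q → (p ∨ (r → r))) = ⊤ → ⊤ = ⊤
((p → r) → (q → (p ∨ (r → r)))) ↔ p = ⊤ ↔ ½ = ½
½ ∉ {⊤}.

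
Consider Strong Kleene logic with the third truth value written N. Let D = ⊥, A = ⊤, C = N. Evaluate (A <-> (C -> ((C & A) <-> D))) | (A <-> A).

C & A = N & ⊤ = N
(C & A) <-> D = N <-> ⊥ = N
C -> ((C & A) <-> D) = N -> N = N  [~N | N]
A <-> (C -> ((C & A) <-> D)) = ⊤ <-> N = N
A <-> A = ⊤ <-> ⊤ = ⊤
(A <-> (C -> ((C & A) <-> D))) | (A <-> A) = N | ⊤ = ⊤

⊤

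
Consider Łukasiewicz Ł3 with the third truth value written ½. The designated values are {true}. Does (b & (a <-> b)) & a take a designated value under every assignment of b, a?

Countermodel: b=true, a=½ gives ½, which is not designated.

No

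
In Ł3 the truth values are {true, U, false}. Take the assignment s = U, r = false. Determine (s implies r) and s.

s implies r = U implies false = U
(s implies r) and s = U and U = U

U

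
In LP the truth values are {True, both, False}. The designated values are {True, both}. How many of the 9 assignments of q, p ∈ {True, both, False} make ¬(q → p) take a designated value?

4

Designated under: (q=True, p=both); (q=True, p=False); (q=both, p=both); (q=both, p=False).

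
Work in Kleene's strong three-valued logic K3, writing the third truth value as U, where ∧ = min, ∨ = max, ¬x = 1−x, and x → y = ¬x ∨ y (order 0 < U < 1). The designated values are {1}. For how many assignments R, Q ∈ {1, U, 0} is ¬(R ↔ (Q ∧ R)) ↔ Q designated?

Designated under: (R=0, Q=0).

1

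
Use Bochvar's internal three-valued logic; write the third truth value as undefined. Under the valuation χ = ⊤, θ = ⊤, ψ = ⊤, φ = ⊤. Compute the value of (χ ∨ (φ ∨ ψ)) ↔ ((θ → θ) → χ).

φ ∨ ψ = ⊤ ∨ ⊤ = ⊤
χ ∨ (φ ∨ ψ) = ⊤ ∨ ⊤ = ⊤
θ → θ = ⊤ → ⊤ = ⊤
(θ → θ) → χ = ⊤ → ⊤ = ⊤
(χ ∨ (φ ∨ ψ)) ↔ ((θ → θ) → χ) = ⊤ ↔ ⊤ = ⊤

⊤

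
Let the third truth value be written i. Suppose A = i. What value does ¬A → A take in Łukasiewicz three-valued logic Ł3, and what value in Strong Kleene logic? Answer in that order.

In Łukasiewicz three-valued logic Ł3: ¬A = ¬i = i
¬A → A = i → i = ⊤  [min(1, 1−½+½)]
In Strong Kleene logic: ¬A = ¬i = i
¬A → A = i → i = i  [¬i ∨ i]
They differ because Łukasiewicz three-valued logic Ł3 and Strong Kleene logic treat i differently under implication.

⊤; i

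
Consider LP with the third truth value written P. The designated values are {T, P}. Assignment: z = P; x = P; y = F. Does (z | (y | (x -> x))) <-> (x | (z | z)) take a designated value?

Yes

x -> x = P -> P = P
y | (x -> x) = F | P = P
z | (y | (x -> x)) = P | P = P
z | z = P | P = P
x | (z | z) = P | P = P
(z | (y | (x -> x))) <-> (x | (z | z)) = P <-> P = P
P ∈ {T, P}.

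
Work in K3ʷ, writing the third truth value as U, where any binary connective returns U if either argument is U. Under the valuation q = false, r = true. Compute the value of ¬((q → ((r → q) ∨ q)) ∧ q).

true

r → q = true → false = false
(r → q) ∨ q = false ∨ false = false
q → ((r → q) ∨ q) = false → false = true
(q → ((r → q) ∨ q)) ∧ q = true ∧ false = false
¬((q → ((r → q) ∨ q)) ∧ q) = ¬false = true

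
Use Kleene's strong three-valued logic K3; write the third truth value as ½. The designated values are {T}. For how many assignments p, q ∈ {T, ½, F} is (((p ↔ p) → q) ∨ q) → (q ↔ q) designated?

Of the 9 assignments, 6 give a value in {T}.

6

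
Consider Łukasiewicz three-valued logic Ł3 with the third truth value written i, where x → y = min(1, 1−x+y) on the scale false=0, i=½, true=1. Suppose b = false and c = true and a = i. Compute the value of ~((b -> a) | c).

b -> a = false -> i = true  [min(1, 1−0+½)]
(b -> a) | c = true | true = true
~((b -> a) | c) = ~true = false

false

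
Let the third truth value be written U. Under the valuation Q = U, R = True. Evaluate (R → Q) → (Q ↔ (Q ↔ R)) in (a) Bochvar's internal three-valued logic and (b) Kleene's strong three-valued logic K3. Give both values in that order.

U; U

In Bochvar's internal three-valued logic: R → Q = True → U = U  [any arg is the third value ⇒ result is the third value]
Q ↔ R = U ↔ True = U
Q ↔ (Q ↔ R) = U ↔ U = U
(R → Q) → (Q ↔ (Q ↔ R)) = U → U = U
In Kleene's strong three-valued logic K3: R → Q = True → U = U  [¬True ∨ U]
Q ↔ R = U ↔ True = U
Q ↔ (Q ↔ R) = U ↔ U = U
(R → Q) → (Q ↔ (Q ↔ R)) = U → U = U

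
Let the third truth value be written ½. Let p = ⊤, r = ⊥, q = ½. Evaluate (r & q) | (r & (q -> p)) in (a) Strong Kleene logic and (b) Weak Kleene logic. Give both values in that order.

In Strong Kleene logic: r & q = ⊥ & ½ = ⊥
q -> p = ½ -> ⊤ = ⊤  [~½ | ⊤]
r & (q -> p) = ⊥ & ⊤ = ⊥
(r & q) | (r & (q -> p)) = ⊥ | ⊥ = ⊥
In Weak Kleene logic: r & q = ⊥ & ½ = ½
q -> p = ½ -> ⊤ = ½  [any arg is the third value ⇒ result is the third value]
r & (q -> p) = ⊥ & ½ = ½
(r & q) | (r & (q -> p)) = ½ | ½ = ½
They differ because Strong Kleene logic and Weak Kleene logic treat ½ differently under the binary connectives.

⊥; ½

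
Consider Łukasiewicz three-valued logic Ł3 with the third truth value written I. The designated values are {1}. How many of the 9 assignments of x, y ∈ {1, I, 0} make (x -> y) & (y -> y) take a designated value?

Of the 9 assignments, 6 give a value in {1}.

6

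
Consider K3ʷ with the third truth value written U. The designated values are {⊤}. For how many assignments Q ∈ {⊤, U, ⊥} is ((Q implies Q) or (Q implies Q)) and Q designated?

1

Q=⊤: ⊤ ✓
Q=U: U ·
Q=⊥: ⊥ ·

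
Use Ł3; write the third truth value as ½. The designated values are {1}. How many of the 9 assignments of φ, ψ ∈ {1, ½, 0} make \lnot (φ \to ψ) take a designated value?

Designated under: (φ=1, ψ=0).

1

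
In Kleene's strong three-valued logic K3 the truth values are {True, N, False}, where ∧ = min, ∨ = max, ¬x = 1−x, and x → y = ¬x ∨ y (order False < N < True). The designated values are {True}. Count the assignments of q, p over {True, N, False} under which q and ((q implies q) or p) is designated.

Designated under: (q=True, p=True); (q=True, p=N); (q=True, p=False).

3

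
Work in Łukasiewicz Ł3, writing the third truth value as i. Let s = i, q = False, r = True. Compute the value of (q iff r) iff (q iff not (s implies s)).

False

q iff r = False iff True = False
s implies s = i implies i = True  [min(1, 1−½+½)]
not (s implies s) = not True = False
q iff not (s implies s) = False iff False = True
(q iff r) iff (q iff not (s implies s)) = False iff True = False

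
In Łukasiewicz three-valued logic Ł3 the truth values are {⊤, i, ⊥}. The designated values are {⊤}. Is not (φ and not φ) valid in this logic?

No

Countermodel: φ=i gives i, which is not designated.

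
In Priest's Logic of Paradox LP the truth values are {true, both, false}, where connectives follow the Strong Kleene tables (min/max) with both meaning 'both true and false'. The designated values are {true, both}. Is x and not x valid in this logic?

No

Countermodel: x=true gives false, which is not designated.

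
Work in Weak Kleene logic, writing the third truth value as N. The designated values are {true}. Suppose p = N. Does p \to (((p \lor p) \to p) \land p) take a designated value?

No

p \lor p = N \lor N = N
(p \lor p) \to p = N \to N = N  [any arg is the third value ⇒ result is the third value]
((p \lor p) \to p) \land p = N \land N = N
p \to (((p \lor p) \to p) \land p) = N \to N = N
N ∉ {true}.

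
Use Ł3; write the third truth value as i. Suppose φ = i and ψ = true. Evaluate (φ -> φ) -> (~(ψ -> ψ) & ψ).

false

φ -> φ = i -> i = true  [min(1, 1−½+½)]
ψ -> ψ = true -> true = true
~(ψ -> ψ) = ~true = false
~(ψ -> ψ) & ψ = false & true = false
(φ -> φ) -> (~(ψ -> ψ) & ψ) = true -> false = false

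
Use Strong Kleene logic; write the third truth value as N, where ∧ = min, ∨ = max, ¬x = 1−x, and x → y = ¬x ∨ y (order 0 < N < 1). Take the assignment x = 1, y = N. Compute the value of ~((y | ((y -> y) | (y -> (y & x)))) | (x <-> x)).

0

y -> y = N -> N = N  [~N | N]
y & x = N & 1 = N
y -> (y & x) = N -> N = N
(y -> y) | (y -> (y & x)) = N | N = N
y | ((y -> y) | (y -> (y & x))) = N | N = N
x <-> x = 1 <-> 1 = 1
(y | ((y -> y) | (y -> (y & x)))) | (x <-> x) = N | 1 = 1
~((y | ((y -> y) | (y -> (y & x)))) | (x <-> x)) = ~1 = 0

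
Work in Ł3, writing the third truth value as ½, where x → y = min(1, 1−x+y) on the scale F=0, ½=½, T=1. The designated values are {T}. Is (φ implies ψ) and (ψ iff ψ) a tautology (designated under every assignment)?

Countermodel: φ=T, ψ=½ gives ½, which is not designated.

No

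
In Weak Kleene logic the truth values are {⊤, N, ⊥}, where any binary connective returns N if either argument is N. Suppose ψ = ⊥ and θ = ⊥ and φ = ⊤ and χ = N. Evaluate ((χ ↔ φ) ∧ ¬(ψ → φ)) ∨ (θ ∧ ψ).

N

χ ↔ φ = N ↔ ⊤ = N
ψ → φ = ⊥ → ⊤ = ⊤
¬(ψ → φ) = ¬⊤ = ⊥
(χ ↔ φ) ∧ ¬(ψ → φ) = N ∧ ⊥ = N
θ ∧ ψ = ⊥ ∧ ⊥ = ⊥
((χ ↔ φ) ∧ ¬(ψ → φ)) ∨ (θ ∧ ψ) = N ∨ ⊥ = N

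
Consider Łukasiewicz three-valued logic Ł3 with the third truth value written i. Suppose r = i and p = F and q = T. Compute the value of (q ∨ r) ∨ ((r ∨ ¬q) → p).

T

q ∨ r = T ∨ i = T
¬q = ¬T = F
r ∨ ¬q = i ∨ F = i
(r ∨ ¬q) → p = i → F = i  [min(1, 1−½+0)]
(q ∨ r) ∨ ((r ∨ ¬q) → p) = T ∨ i = T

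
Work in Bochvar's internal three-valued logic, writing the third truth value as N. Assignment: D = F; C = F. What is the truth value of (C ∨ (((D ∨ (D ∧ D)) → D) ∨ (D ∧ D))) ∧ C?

D ∧ D = F ∧ F = F
D ∨ (D ∧ D) = F ∨ F = F
(D ∨ (D ∧ D)) → D = F → F = T
D ∧ D = F ∧ F = F
((D ∨ (D ∧ D)) → D) ∨ (D ∧ D) = T ∨ F = T
C ∨ (((D ∨ (D ∧ D)) → D) ∨ (D ∧ D)) = F ∨ T = T
(C ∨ (((D ∨ (D ∧ D)) → D) ∨ (D ∧ D))) ∧ C = T ∧ F = F

F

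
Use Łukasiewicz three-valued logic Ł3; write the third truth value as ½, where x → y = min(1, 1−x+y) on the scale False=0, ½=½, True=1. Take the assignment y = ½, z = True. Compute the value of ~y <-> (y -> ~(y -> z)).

~y = ~½ = ½
y -> z = ½ -> True = True  [min(1, 1−½+1)]
~(y -> z) = ~True = False
y -> ~(y -> z) = ½ -> False = ½
~y <-> (y -> ~(y -> z)) = ½ <-> ½ = True

True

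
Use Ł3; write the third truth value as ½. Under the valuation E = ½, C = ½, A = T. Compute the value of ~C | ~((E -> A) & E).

~C = ~½ = ½
E -> A = ½ -> T = T
(E -> A) & E = T & ½ = ½
~((E -> A) & E) = ~½ = ½
~C | ~((E -> A) & E) = ½ | ½ = ½

½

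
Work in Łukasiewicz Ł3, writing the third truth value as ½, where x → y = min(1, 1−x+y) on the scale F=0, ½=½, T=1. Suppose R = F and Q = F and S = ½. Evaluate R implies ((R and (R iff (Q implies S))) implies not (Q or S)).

Q implies S = F implies ½ = T  [min(1, 1−0+½)]
R iff (Q implies S) = F iff T = F
R and (R iff (Q implies S)) = F and F = F
Q or S = F or ½ = ½
not (Q or S) = not ½ = ½
(R and (R iff (Q implies S))) implies not (Q or S) = F implies ½ = T
R implies ((R and (R iff (Q implies S))) implies not (Q or S)) = F implies T = T

T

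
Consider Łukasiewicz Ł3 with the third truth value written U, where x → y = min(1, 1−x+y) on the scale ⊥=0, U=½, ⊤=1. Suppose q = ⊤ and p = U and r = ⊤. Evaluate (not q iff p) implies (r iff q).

⊤

not q = not ⊤ = ⊥
not q iff p = ⊥ iff U = U  [1 − |0−½|]
r iff q = ⊤ iff ⊤ = ⊤
(not q iff p) implies (r iff q) = U implies ⊤ = ⊤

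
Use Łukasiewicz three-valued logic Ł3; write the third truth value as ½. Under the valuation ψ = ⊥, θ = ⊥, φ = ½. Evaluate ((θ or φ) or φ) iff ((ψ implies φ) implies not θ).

½

θ or φ = ⊥ or ½ = ½
(θ or φ) or φ = ½ or ½ = ½
ψ implies φ = ⊥ implies ½ = ⊤  [min(1, 1−0+½)]
not θ = not ⊥ = ⊤
(ψ implies φ) implies not θ = ⊤ implies ⊤ = ⊤
((θ or φ) or φ) iff ((ψ implies φ) implies not θ) = ½ iff ⊤ = ½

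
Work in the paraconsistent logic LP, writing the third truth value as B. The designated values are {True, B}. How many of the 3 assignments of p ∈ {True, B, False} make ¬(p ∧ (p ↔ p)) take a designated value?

p=True: False ·
p=B: B ✓
p=False: True ✓

2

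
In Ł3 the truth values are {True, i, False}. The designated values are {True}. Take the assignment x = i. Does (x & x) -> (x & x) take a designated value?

x & x = i & i = i
x & x = i & i = i
(x & x) -> (x & x) = i -> i = True  [min(1, 1−½+½)]
True ∈ {True}.

Yes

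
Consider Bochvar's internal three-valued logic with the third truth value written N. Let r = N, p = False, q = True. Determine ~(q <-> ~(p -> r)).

p -> r = False -> N = N  [any arg is the third value ⇒ result is the third value]
~(p -> r) = ~N = N
q <-> ~(p -> r) = True <-> N = N
~(q <-> ~(p -> r)) = ~N = N

N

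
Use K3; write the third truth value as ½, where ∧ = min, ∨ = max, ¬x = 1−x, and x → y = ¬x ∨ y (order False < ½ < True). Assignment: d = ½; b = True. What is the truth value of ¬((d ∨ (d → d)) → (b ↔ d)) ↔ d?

d → d = ½ → ½ = ½  [¬½ ∨ ½]
d ∨ (d → d) = ½ ∨ ½ = ½
b ↔ d = True ↔ ½ = ½
(d ∨ (d → d)) → (b ↔ d) = ½ → ½ = ½
¬((d ∨ (d → d)) → (b ↔ d)) = ¬½ = ½
¬((d ∨ (d → d)) → (b ↔ d)) ↔ d = ½ ↔ ½ = ½

½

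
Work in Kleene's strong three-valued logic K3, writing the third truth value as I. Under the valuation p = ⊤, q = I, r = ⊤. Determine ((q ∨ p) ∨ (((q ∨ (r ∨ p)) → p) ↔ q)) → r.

q ∨ p = I ∨ ⊤ = ⊤
r ∨ p = ⊤ ∨ ⊤ = ⊤
q ∨ (r ∨ p) = I ∨ ⊤ = ⊤
(q ∨ (r ∨ p)) → p = ⊤ → ⊤ = ⊤
((q ∨ (r ∨ p)) → p) ↔ q = ⊤ ↔ I = I
(q ∨ p) ∨ (((q ∨ (r ∨ p)) → p) ↔ q) = ⊤ ∨ I = ⊤
((q ∨ p) ∨ (((q ∨ (r ∨ p)) → p) ↔ q)) → r = ⊤ → ⊤ = ⊤

⊤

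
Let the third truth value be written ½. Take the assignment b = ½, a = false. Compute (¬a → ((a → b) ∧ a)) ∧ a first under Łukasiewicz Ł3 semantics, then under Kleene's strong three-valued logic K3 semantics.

false; false

In Łukasiewicz Ł3: ¬a = ¬false = true
a → b = false → ½ = true
(a → b) ∧ a = true ∧ false = false
¬a → ((a → b) ∧ a) = true → false = false
(¬a → ((a → b) ∧ a)) ∧ a = false ∧ false = false
In Kleene's strong three-valued logic K3: ¬a = ¬false = true
a → b = false → ½ = true  [¬false ∨ ½]
(a → b) ∧ a = true ∧ false = false
¬a → ((a → b) ∧ a) = true → false = false
(¬a → ((a → b) ∧ a)) ∧ a = false ∧ false = false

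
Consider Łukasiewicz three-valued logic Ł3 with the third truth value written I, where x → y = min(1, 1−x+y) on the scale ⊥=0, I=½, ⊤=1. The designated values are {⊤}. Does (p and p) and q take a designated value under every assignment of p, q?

No

Countermodel: p=⊤, q=I gives I, which is not designated.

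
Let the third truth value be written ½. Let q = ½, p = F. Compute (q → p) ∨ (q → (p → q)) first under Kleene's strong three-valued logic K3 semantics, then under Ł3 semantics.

T; T

In Kleene's strong three-valued logic K3: q → p = ½ → F = ½  [¬½ ∨ F]
p → q = F → ½ = T
q → (p → q) = ½ → T = T
(q → p) ∨ (q → (p → q)) = ½ ∨ T = T
In Ł3: q → p = ½ → F = ½
p → q = F → ½ = T
q → (p → q) = ½ → T = T
(q → p) ∨ (q → (p → q)) = ½ ∨ T = T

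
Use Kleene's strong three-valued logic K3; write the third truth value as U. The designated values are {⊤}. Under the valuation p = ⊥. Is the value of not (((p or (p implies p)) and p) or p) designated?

Yes

p implies p = ⊥ implies ⊥ = ⊤
p or (p implies p) = ⊥ or ⊤ = ⊤
(p or (p implies p)) and p = ⊤ and ⊥ = ⊥
((p or (p implies p)) and p) or p = ⊥ or ⊥ = ⊥
not (((p or (p implies p)) and p) or p) = not ⊥ = ⊤
⊤ ∈ {⊤}.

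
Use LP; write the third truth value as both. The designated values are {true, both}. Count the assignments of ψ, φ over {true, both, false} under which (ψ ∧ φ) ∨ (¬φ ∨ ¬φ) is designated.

Of the 9 assignments, 8 give a value in {true, both}.

8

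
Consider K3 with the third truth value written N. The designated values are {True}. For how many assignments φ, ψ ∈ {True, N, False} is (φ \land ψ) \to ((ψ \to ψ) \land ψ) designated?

Of the 9 assignments, 7 give a value in {True}.

7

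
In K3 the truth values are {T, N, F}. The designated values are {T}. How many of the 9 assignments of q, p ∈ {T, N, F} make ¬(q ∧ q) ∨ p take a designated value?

5

Of the 9 assignments, 5 give a value in {T}.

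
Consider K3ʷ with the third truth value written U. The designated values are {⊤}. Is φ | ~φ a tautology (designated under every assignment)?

Countermodel: φ=U gives U, which is not designated.

No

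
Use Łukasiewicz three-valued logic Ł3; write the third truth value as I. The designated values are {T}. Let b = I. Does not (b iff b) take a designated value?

No

b iff b = I iff I = T  [1 − |½−½|]
not (b iff b) = not T = F
F ∉ {T}.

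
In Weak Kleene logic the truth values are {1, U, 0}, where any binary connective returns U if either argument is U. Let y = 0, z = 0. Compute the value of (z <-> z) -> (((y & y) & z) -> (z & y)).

z <-> z = 0 <-> 0 = 1
y & y = 0 & 0 = 0
(y & y) & z = 0 & 0 = 0
z & y = 0 & 0 = 0
((y & y) & z) -> (z & y) = 0 -> 0 = 1
(z <-> z) -> (((y & y) & z) -> (z & y)) = 1 -> 1 = 1

1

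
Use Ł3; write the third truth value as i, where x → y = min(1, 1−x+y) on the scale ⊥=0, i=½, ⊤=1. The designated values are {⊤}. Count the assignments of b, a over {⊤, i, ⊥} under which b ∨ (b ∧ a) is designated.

Designated under: (b=⊤, a=⊤); (b=⊤, a=i); (b=⊤, a=⊥).

3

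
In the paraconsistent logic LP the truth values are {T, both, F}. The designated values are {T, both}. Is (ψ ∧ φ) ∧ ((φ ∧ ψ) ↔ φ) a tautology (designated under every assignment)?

No

Countermodel: ψ=T, φ=F gives F, which is not designated.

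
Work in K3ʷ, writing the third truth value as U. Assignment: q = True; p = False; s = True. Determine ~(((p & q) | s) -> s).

False

p & q = False & True = False
(p & q) | s = False | True = True
((p & q) | s) -> s = True -> True = True
~(((p & q) | s) -> s) = ~True = False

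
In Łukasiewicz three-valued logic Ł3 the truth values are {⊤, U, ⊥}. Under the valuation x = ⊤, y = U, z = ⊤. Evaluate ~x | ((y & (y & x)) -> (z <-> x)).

⊤

~x = ~⊤ = ⊥
y & x = U & ⊤ = U
y & (y & x) = U & U = U
z <-> x = ⊤ <-> ⊤ = ⊤
(y & (y & x)) -> (z <-> x) = U -> ⊤ = ⊤  [min(1, 1−½+1)]
~x | ((y & (y & x)) -> (z <-> x)) = ⊥ | ⊤ = ⊤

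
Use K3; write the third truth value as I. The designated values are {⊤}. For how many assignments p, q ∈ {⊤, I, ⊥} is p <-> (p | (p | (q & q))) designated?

4

Designated under: (p=⊤, q=⊤); (p=⊤, q=I); (p=⊤, q=⊥); (p=⊥, q=⊥).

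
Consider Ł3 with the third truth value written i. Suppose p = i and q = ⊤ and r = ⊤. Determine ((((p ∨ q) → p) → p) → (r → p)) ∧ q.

p ∨ q = i ∨ ⊤ = ⊤
(p ∨ q) → p = ⊤ → i = i
((p ∨ q) → p) → p = i → i = ⊤
r → p = ⊤ → i = i
(((p ∨ q) → p) → p) → (r → p) = ⊤ → i = i
((((p ∨ q) → p) → p) → (r → p)) ∧ q = i ∧ ⊤ = i

i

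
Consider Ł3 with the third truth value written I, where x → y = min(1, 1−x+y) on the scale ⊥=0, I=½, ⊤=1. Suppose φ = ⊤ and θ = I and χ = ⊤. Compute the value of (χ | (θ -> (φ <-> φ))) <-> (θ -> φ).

⊤

φ <-> φ = ⊤ <-> ⊤ = ⊤
θ -> (φ <-> φ) = I -> ⊤ = ⊤  [min(1, 1−½+1)]
χ | (θ -> (φ <-> φ)) = ⊤ | ⊤ = ⊤
θ -> φ = I -> ⊤ = ⊤
(χ | (θ -> (φ <-> φ))) <-> (θ -> φ) = ⊤ <-> ⊤ = ⊤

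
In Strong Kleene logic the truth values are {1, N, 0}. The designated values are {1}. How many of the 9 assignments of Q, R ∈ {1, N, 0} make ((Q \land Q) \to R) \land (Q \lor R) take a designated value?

3

Designated under: (Q=1, R=1); (Q=N, R=1); (Q=0, R=1).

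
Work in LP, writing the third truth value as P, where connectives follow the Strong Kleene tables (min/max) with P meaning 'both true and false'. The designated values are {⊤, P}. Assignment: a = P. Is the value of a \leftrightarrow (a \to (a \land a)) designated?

a \land a = P \land P = P
a \to (a \land a) = P \to P = P
a \leftrightarrow (a \to (a \land a)) = P \leftrightarrow P = P
P ∈ {⊤, P}.

Yes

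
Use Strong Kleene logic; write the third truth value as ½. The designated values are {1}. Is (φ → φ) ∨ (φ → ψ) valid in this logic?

Countermodel: φ=½, ψ=½ gives ½, which is not designated.

No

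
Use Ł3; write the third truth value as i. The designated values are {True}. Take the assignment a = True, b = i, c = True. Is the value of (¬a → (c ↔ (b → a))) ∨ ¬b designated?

Yes

¬a = ¬True = False
b → a = i → True = True  [min(1, 1−½+1)]
c ↔ (b → a) = True ↔ True = True
¬a → (c ↔ (b → a)) = False → True = True
¬b = ¬i = i
(¬a → (c ↔ (b → a))) ∨ ¬b = True ∨ i = True
True ∈ {True}.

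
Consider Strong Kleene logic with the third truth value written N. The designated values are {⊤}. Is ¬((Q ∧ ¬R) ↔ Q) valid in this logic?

No

Countermodel: Q=⊤, R=N gives N, which is not designated.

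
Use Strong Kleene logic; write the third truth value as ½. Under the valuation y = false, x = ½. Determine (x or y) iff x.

½

x or y = ½ or false = ½
(x or y) iff x = ½ iff ½ = ½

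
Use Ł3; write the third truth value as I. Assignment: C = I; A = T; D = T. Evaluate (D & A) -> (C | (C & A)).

D & A = T & T = T
C & A = I & T = I
C | (C & A) = I | I = I
(D & A) -> (C | (C & A)) = T -> I = I  [min(1, 1−1+½)]

I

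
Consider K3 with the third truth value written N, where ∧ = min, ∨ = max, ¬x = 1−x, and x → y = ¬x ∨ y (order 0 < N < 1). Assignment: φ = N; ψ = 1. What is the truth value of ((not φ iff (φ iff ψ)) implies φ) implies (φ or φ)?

N

not φ = not N = N
φ iff ψ = N iff 1 = N
not φ iff (φ iff ψ) = N iff N = N
(not φ iff (φ iff ψ)) implies φ = N implies N = N  [not N or N]
φ or φ = N or N = N
((not φ iff (φ iff ψ)) implies φ) implies (φ or φ) = N implies N = N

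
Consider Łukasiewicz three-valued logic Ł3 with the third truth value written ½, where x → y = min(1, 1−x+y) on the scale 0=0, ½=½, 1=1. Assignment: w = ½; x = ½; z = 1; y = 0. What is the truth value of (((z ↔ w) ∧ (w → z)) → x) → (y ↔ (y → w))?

0

z ↔ w = 1 ↔ ½ = ½  [1 − |1−½|]
w → z = ½ → 1 = 1
(z ↔ w) ∧ (w → z) = ½ ∧ 1 = ½
((z ↔ w) ∧ (w → z)) → x = ½ → ½ = 1
y → w = 0 → ½ = 1
y ↔ (y → w) = 0 ↔ 1 = 0
(((z ↔ w) ∧ (w → z)) → x) → (y ↔ (y → w)) = 1 → 0 = 0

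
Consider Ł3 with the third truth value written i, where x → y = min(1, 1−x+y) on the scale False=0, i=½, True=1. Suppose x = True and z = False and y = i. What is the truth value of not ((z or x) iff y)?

z or x = False or True = True
(z or x) iff y = True iff i = i  [1 − |1−½|]
not ((z or x) iff y) = not i = i

i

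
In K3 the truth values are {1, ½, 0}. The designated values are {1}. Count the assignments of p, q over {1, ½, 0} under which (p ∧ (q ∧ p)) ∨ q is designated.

Designated under: (p=1, q=1); (p=½, q=1); (p=0, q=1).

3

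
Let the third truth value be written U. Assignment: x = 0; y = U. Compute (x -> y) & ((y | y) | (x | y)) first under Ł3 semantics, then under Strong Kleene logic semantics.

In Ł3: x -> y = 0 -> U = 1  [min(1, 1−0+½)]
y | y = U | U = U
x | y = 0 | U = U
(y | y) | (x | y) = U | U = U
(x -> y) & ((y | y) | (x | y)) = 1 & U = U
In Strong Kleene logic: x -> y = 0 -> U = 1  [~0 | U]
y | y = U | U = U
x | y = 0 | U = U
(y | y) | (x | y) = U | U = U
(x -> y) & ((y | y) | (x | y)) = 1 & U = U

U; U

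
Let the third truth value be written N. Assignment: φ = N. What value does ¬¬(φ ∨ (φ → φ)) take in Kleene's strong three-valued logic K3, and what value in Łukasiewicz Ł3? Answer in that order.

In Kleene's strong three-valued logic K3: φ → φ = N → N = N  [¬N ∨ N]
φ ∨ (φ → φ) = N ∨ N = N
¬(φ ∨ (φ → φ)) = ¬N = N
¬¬(φ ∨ (φ → φ)) = ¬N = N
In Łukasiewicz Ł3: φ → φ = N → N = T
φ ∨ (φ → φ) = N ∨ T = T
¬(φ ∨ (φ → φ)) = ¬T = F
¬¬(φ ∨ (φ → φ)) = ¬F = T
They differ because Kleene's strong three-valued logic K3 and Łukasiewicz Ł3 treat N differently under implication.

N; T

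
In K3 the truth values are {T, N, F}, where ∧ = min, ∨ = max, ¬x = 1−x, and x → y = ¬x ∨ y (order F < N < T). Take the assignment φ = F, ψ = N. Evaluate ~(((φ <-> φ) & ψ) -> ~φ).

φ <-> φ = F <-> F = T
(φ <-> φ) & ψ = T & N = N
~φ = ~F = T
((φ <-> φ) & ψ) -> ~φ = N -> T = T
~(((φ <-> φ) & ψ) -> ~φ) = ~T = F

F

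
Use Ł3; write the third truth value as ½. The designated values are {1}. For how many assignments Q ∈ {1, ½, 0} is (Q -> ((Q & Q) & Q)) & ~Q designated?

Q=1: 0 ·
Q=½: ½ ·
Q=0: 1 ✓

1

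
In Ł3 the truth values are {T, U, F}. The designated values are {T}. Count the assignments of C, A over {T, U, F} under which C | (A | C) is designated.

5

Of the 9 assignments, 5 give a value in {T}.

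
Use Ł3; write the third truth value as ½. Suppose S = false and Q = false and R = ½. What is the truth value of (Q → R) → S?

Q → R = false → ½ = true
(Q → R) → S = true → false = false

false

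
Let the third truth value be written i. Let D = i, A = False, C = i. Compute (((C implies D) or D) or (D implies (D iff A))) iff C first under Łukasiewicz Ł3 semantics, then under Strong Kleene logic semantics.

In Łukasiewicz Ł3: C implies D = i implies i = True  [min(1, 1−½+½)]
(C implies D) or D = True or i = True
D iff A = i iff False = i
D implies (D iff A) = i implies i = True
((C implies D) or D) or (D implies (D iff A)) = True or True = True
(((C implies D) or D) or (D implies (D iff A))) iff C = True iff i = i
In Strong Kleene logic: C implies D = i implies i = i
(C implies D) or D = i or i = i
D iff A = i iff False = i
D implies (D iff A) = i implies i = i
((C implies D) or D) or (D implies (D iff A)) = i or i = i
(((C implies D) or D) or (D implies (D iff A))) iff C = i iff i = i

i; i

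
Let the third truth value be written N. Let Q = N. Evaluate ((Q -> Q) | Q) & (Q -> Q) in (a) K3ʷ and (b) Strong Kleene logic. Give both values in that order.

N; N

In K3ʷ: Q -> Q = N -> N = N  [any arg is the third value ⇒ result is the third value]
(Q -> Q) | Q = N | N = N
Q -> Q = N -> N = N
((Q -> Q) | Q) & (Q -> Q) = N & N = N
In Strong Kleene logic: Q -> Q = N -> N = N  [~N | N]
(Q -> Q) | Q = N | N = N
Q -> Q = N -> N = N
((Q -> Q) | Q) & (Q -> Q) = N & N = N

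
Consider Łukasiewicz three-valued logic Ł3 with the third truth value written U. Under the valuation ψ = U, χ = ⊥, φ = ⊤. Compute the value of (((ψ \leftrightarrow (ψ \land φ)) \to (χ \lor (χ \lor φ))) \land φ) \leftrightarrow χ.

⊥

ψ \land φ = U \land ⊤ = U
ψ \leftrightarrow (ψ \land φ) = U \leftrightarrow U = ⊤
χ \lor φ = ⊥ \lor ⊤ = ⊤
χ \lor (χ \lor φ) = ⊥ \lor ⊤ = ⊤
(ψ \leftrightarrow (ψ \land φ)) \to (χ \lor (χ \lor φ)) = ⊤ \to ⊤ = ⊤
((ψ \leftrightarrow (ψ \land φ)) \to (χ \lor (χ \lor φ))) \land φ = ⊤ \land ⊤ = ⊤
(((ψ \leftrightarrow (ψ \land φ)) \to (χ \lor (χ \lor φ))) \land φ) \leftrightarrow χ = ⊤ \leftrightarrow ⊥ = ⊥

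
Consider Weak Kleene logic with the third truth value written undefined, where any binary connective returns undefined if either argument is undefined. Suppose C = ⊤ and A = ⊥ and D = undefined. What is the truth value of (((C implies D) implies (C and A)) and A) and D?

undefined

C implies D = ⊤ implies undefined = undefined  [any arg is the third value ⇒ result is the third value]
C and A = ⊤ and ⊥ = ⊥
(C implies D) implies (C and A) = undefined implies ⊥ = undefined
((C implies D) implies (C and A)) and A = undefined and ⊥ = undefined
(((C implies D) implies (C and A)) and A) and D = undefined and undefined = undefined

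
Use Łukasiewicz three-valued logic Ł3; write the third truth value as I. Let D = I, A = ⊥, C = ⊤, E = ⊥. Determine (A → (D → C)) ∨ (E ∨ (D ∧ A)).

D → C = I → ⊤ = ⊤  [min(1, 1−½+1)]
A → (D → C) = ⊥ → ⊤ = ⊤
D ∧ A = I ∧ ⊥ = ⊥
E ∨ (D ∧ A) = ⊥ ∨ ⊥ = ⊥
(A → (D → C)) ∨ (E ∨ (D ∧ A)) = ⊤ ∨ ⊥ = ⊤

⊤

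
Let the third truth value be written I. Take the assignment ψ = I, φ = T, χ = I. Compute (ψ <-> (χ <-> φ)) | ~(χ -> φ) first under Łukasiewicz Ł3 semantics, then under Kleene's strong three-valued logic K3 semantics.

In Łukasiewicz Ł3: χ <-> φ = I <-> T = I
ψ <-> (χ <-> φ) = I <-> I = T
χ -> φ = I -> T = T
~(χ -> φ) = ~T = F
(ψ <-> (χ <-> φ)) | ~(χ -> φ) = T | F = T
In Kleene's strong three-valued logic K3: χ <-> φ = I <-> T = I
ψ <-> (χ <-> φ) = I <-> I = I
χ -> φ = I -> T = T
~(χ -> φ) = ~T = F
(ψ <-> (χ <-> φ)) | ~(χ -> φ) = I | F = I
They differ because Łukasiewicz Ł3 and Kleene's strong three-valued logic K3 treat I differently under implication.

T; I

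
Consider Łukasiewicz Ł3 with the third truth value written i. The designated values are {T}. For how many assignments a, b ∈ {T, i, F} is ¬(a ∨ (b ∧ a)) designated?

Designated under: (a=F, b=T); (a=F, b=i); (a=F, b=F).

3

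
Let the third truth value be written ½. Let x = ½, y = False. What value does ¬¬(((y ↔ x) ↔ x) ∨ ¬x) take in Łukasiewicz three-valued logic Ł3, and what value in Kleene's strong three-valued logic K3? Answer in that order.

True; ½

In Łukasiewicz three-valued logic Ł3: y ↔ x = False ↔ ½ = ½  [1 − |0−½|]
(y ↔ x) ↔ x = ½ ↔ ½ = True
¬x = ¬½ = ½
((y ↔ x) ↔ x) ∨ ¬x = True ∨ ½ = True
¬(((y ↔ x) ↔ x) ∨ ¬x) = ¬True = False
¬¬(((y ↔ x) ↔ x) ∨ ¬x) = ¬False = True
In Kleene's strong three-valued logic K3: y ↔ x = False ↔ ½ = ½
(y ↔ x) ↔ x = ½ ↔ ½ = ½
¬x = ¬½ = ½
((y ↔ x) ↔ x) ∨ ¬x = ½ ∨ ½ = ½
¬(((y ↔ x) ↔ x) ∨ ¬x) = ¬½ = ½
¬¬(((y ↔ x) ↔ x) ∨ ¬x) = ¬½ = ½
They differ because Łukasiewicz three-valued logic Ł3 and Kleene's strong three-valued logic K3 treat ½ differently under implication.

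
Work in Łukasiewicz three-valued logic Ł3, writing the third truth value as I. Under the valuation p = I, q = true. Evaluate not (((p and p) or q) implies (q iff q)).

p and p = I and I = I
(p and p) or q = I or true = true
q iff q = true iff true = true
((p and p) or q) implies (q iff q) = true implies true = true
not (((p and p) or q) implies (q iff q)) = not true = false

false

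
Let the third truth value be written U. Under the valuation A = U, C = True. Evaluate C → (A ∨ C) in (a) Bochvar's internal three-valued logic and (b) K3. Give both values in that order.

U; True

In Bochvar's internal three-valued logic: A ∨ C = U ∨ True = U
C → (A ∨ C) = True → U = U  [any arg is the third value ⇒ result is the third value]
In K3: A ∨ C = U ∨ True = True
C → (A ∨ C) = True → True = True
They differ because Bochvar's internal three-valued logic and K3 treat U differently under the binary connectives.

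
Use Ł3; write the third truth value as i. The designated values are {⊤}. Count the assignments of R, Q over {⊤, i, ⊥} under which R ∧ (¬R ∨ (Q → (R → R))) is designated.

3

Designated under: (R=⊤, Q=⊤); (R=⊤, Q=i); (R=⊤, Q=⊥).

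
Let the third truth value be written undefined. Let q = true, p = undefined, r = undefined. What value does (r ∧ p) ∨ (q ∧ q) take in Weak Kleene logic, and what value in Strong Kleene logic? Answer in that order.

undefined; true

In Weak Kleene logic: r ∧ p = undefined ∧ undefined = undefined
q ∧ q = true ∧ true = true
(r ∧ p) ∨ (q ∧ q) = undefined ∨ true = undefined
In Strong Kleene logic: r ∧ p = undefined ∧ undefined = undefined
q ∧ q = true ∧ true = true
(r ∧ p) ∨ (q ∧ q) = undefined ∨ true = true
They differ because Weak Kleene logic and Strong Kleene logic treat undefined differently under the binary connectives.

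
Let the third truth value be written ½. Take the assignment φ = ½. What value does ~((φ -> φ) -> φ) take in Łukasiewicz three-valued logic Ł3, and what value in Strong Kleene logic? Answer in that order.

In Łukasiewicz three-valued logic Ł3: φ -> φ = ½ -> ½ = true  [min(1, 1−½+½)]
(φ -> φ) -> φ = true -> ½ = ½
~((φ -> φ) -> φ) = ~½ = ½
In Strong Kleene logic: φ -> φ = ½ -> ½ = ½  [~½ | ½]
(φ -> φ) -> φ = ½ -> ½ = ½
~((φ -> φ) -> φ) = ~½ = ½

½; ½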